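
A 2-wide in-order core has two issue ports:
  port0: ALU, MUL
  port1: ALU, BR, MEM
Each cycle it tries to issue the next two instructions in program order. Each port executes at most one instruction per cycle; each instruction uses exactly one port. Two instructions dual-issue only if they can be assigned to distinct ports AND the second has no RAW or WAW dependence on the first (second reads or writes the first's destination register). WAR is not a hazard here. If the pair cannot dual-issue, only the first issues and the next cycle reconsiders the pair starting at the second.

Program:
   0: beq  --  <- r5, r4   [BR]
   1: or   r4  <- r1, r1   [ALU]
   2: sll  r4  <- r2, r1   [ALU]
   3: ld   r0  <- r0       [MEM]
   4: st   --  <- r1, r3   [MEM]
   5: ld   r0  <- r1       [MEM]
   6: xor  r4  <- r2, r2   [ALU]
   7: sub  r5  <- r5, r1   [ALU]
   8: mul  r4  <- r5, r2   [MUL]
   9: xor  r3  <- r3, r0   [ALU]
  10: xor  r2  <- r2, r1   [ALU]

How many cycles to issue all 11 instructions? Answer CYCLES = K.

c0: i0/i1 beq.BR+or.ALU  2-wide
c1: i2/i3 sll.ALU+ld.MEM  2-wide
c2: i4 st.MEM  no-port MEM/MEM
c3: i5/i6 ld.MEM+xor.ALU  2-wide
c4: i7 sub.ALU  RAW r5
c5: i8/i9 mul.MUL+xor.ALU  2-wide
c6: i10 xor.ALU  tail

CYCLES = 7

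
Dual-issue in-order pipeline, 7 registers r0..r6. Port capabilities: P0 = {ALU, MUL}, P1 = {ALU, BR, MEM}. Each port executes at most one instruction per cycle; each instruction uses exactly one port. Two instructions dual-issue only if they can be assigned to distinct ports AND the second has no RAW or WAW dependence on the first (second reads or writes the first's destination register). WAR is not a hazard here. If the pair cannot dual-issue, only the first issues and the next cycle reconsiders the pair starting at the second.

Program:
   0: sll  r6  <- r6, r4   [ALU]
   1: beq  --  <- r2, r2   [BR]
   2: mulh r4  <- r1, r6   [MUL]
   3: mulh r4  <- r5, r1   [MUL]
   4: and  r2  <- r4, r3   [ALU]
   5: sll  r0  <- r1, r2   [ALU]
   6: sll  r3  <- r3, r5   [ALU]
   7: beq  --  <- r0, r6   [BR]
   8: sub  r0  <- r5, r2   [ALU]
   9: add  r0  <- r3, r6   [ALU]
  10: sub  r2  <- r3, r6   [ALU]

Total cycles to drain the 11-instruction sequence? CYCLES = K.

[0] i0/i1  sll;beq  -- pair
[1] i2  mulh  -- no-port MUL/MUL
[2] i3  mulh  -- RAW r4
[3] i4  and  -- RAW r2
[4] i5/i6  sll;sll  -- pair
[5] i7/i8  beq;sub  -- pair
[6] i9/i10  add;sub  -- pair

CYCLES = 7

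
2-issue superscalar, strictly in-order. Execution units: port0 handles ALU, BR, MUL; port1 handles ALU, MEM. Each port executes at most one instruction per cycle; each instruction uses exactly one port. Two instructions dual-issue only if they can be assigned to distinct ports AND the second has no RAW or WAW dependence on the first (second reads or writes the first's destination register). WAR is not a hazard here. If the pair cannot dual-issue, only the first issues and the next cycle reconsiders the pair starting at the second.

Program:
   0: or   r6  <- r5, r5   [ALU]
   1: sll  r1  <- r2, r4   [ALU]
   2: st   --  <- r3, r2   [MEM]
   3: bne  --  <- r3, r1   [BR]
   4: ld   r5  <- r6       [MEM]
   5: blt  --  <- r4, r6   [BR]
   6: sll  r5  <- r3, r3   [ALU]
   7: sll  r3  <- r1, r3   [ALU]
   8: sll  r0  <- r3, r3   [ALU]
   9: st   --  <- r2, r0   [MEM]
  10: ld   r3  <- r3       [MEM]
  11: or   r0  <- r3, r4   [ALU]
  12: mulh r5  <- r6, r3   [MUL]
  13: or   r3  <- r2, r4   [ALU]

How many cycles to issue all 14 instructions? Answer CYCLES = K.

CYCLES = 9

#0 head=0: or+sll i0+i1 pair
#1 head=2: st+bne i2+i3 pair
#2 head=4: ld+blt i4+i5 pair
#3 head=6: sll+sll i6+i7 pair
#4 head=8: sll i8 RAW r0
#5 head=9: st i9 no-port MEM/MEM
#6 head=10: ld i10 RAW r3
#7 head=11: or+mulh i11+i12 pair
#8 head=13: or i13 tail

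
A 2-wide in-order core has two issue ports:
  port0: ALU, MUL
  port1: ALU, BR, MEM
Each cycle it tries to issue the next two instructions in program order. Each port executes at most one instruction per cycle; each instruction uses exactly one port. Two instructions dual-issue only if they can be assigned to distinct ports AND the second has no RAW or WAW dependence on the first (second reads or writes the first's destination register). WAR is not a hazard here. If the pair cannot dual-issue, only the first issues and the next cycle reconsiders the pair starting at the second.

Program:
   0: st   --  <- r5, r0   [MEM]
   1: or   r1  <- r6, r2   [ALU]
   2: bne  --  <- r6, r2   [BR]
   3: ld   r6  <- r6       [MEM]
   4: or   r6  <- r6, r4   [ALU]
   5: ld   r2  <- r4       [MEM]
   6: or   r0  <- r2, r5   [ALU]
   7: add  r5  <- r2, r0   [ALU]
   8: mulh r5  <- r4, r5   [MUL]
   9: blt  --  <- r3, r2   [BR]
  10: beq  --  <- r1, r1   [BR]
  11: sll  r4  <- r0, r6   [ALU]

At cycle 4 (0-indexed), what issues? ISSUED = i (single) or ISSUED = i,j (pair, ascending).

ISSUED = 6

  cy0 -> i0/i1 (st.MEM;or.ALU) 2-wide
  cy1 -> i2 (bne.BR) no-port BR/MEM
  cy2 -> i3 (ld.MEM) RAW+WAW r6
  cy3 -> i4/i5 (or.ALU;ld.MEM) 2-wide
  cy4 -> i6 (or.ALU) RAW r0
  cy5 -> i7 (add.ALU) RAW+WAW r5
  cy6 -> i8/i9 (mulh.MUL;blt.BR) 2-wide
  cy7 -> i10/i11 (beq.BR;sll.ALU) 2-wide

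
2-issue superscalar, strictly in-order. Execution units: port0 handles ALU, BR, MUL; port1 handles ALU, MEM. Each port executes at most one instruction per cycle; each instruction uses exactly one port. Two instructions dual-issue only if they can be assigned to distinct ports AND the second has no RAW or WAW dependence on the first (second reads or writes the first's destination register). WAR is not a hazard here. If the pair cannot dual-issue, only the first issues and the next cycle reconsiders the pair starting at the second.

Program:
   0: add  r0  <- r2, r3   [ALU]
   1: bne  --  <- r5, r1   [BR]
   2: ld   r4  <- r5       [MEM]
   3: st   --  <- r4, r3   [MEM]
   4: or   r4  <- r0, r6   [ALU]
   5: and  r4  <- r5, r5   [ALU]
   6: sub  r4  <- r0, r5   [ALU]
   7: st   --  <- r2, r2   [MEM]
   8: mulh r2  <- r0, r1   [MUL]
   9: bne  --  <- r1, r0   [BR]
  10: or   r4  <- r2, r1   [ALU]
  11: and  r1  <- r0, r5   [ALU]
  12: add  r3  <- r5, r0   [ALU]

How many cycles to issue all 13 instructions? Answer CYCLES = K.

t=0 i0&i1:add+bne ; 2-wide
t=1 i2:ld ; no-port MEM/MEM
t=2 i3&i4:st+or ; 2-wide
t=3 i5:and ; WAW r4
t=4 i6&i7:sub+st ; 2-wide
t=5 i8:mulh ; no-port MUL/BR
t=6 i9&i10:bne+or ; 2-wide
t=7 i11&i12:and+add ; 2-wide

CYCLES = 8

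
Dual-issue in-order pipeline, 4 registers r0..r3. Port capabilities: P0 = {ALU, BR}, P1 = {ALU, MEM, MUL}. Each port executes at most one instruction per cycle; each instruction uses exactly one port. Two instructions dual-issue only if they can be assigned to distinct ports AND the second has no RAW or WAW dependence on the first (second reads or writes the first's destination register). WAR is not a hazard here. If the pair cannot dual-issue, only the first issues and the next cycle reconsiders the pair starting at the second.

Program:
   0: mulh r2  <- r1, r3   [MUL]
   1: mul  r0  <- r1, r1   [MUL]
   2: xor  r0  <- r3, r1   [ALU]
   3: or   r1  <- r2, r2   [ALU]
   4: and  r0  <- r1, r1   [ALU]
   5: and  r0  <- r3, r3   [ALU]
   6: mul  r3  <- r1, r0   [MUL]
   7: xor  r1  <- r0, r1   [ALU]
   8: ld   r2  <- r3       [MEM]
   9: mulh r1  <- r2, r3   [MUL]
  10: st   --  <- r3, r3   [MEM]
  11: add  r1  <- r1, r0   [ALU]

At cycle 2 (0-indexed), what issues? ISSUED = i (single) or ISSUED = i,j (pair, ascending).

  cy0 -> i0 (mulh) no-port MUL/MUL
  cy1 -> i1 (mul) WAW r0
  cy2 -> i2/i3 (xor/or) 2-wide
  cy3 -> i4 (and) WAW r0
  cy4 -> i5 (and) RAW r0
  cy5 -> i6/i7 (mul/xor) 2-wide
  cy6 -> i8 (ld) no-port MEM/MUL
  cy7 -> i9 (mulh) no-port MUL/MEM
  cy8 -> i10/i11 (st/add) 2-wide

ISSUED = 2,3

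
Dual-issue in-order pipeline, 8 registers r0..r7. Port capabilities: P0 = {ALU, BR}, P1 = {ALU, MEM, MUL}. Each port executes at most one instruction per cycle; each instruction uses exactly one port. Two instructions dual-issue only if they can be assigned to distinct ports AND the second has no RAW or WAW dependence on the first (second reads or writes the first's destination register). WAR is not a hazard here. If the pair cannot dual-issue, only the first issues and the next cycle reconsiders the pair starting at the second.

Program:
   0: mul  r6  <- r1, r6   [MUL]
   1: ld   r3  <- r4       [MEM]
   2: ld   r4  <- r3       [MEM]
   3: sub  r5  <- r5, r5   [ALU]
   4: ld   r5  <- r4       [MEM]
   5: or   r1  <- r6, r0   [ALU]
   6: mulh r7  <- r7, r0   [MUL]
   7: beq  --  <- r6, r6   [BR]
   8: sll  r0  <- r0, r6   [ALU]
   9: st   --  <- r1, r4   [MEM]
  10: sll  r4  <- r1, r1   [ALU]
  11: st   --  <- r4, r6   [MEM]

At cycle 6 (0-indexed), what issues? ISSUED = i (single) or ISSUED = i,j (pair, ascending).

0. mul.MUL @i0  | no-port MUL/MEM
1. ld.MEM @i1  | no-port MEM/MEM
2. ld.MEM;sub.ALU @i2/i3  | dual
3. ld.MEM;or.ALU @i4/i5  | dual
4. mulh.MUL;beq.BR @i6/i7  | dual
5. sll.ALU;st.MEM @i8/i9  | dual
6. sll.ALU @i10  | RAW r4
7. st.MEM @i11  | tail

ISSUED = 10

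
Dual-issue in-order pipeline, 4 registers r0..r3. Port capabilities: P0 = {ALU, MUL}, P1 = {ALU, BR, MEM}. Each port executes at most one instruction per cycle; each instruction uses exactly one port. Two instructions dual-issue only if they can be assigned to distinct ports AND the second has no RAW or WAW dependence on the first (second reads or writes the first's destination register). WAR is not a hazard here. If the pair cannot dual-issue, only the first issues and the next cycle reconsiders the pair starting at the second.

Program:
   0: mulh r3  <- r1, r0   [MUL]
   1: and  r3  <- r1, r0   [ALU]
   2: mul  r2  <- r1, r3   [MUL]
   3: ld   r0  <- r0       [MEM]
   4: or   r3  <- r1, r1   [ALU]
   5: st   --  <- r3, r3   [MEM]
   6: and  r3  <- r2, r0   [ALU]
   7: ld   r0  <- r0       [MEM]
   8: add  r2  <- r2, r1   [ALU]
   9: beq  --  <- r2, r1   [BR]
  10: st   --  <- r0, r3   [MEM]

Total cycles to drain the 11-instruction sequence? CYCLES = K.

c0: i0 mulh  WAW r3
c1: i1 and  RAW r3
c2: i2&i3 mul ld  2-wide
c3: i4 or  RAW r3
c4: i5&i6 st and  2-wide
c5: i7&i8 ld add  2-wide
c6: i9 beq  no-port BR/MEM
c7: i10 st  tail

CYCLES = 8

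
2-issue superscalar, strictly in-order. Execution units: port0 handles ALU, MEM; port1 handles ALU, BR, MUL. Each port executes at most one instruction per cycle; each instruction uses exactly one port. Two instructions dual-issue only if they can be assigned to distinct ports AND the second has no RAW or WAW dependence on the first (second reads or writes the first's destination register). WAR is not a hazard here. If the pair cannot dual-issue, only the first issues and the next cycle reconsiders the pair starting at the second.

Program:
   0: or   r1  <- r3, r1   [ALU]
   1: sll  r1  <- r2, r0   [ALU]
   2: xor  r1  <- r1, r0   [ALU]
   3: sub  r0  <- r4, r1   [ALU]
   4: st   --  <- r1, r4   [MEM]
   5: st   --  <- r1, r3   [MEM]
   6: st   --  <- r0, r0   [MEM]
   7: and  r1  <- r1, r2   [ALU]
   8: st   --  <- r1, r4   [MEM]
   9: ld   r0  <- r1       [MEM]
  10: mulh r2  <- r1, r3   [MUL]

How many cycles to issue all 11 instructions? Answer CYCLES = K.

CYCLES = 8

t=0 i0:or ; WAW r1
t=1 i1:sll ; RAW+WAW r1
t=2 i2:xor ; RAW r1
t=3 i3+i4:sub+st ; dual
t=4 i5:st ; no-port MEM/MEM
t=5 i6+i7:st+and ; dual
t=6 i8:st ; no-port MEM/MEM
t=7 i9+i10:ld+mulh ; dual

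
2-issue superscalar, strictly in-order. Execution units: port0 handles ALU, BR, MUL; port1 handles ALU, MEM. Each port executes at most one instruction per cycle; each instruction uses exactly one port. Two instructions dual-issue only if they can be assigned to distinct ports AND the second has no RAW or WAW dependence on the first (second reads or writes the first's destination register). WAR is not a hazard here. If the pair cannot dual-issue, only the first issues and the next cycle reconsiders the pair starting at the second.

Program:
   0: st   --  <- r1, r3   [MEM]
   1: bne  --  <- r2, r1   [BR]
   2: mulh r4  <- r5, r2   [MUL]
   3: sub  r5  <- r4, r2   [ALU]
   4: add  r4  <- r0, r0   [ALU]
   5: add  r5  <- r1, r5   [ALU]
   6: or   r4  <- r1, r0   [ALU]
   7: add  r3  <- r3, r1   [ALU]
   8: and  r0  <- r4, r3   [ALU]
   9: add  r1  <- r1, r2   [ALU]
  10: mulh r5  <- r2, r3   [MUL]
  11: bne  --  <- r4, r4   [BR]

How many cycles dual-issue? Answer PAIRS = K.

PAIRS = 4

#0 head=0: st/bne i0,i1 2-wide
#1 head=2: mulh i2 RAW r4
#2 head=3: sub/add i3,i4 2-wide
#3 head=5: add/or i5,i6 2-wide
#4 head=7: add i7 RAW r3
#5 head=8: and/add i8,i9 2-wide
#6 head=10: mulh i10 no-port MUL/BR
#7 head=11: bne i11 tail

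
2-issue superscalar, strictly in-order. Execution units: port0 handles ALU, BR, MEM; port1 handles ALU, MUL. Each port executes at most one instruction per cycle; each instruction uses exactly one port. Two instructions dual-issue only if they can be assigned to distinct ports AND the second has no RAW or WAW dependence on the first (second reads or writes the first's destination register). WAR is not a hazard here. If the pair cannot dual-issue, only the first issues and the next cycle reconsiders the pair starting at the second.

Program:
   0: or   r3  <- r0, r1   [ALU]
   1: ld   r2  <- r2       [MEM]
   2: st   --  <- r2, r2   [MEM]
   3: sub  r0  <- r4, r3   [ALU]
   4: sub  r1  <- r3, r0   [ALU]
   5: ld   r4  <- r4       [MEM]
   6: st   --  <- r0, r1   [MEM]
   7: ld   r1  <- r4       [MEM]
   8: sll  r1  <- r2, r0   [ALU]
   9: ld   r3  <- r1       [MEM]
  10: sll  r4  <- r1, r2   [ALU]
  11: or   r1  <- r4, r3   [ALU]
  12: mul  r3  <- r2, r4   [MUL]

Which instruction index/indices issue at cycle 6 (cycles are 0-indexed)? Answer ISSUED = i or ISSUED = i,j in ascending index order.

ISSUED = 9,10

[0] i0,i1  or.ALU/ld.MEM  -- pair
[1] i2,i3  st.MEM/sub.ALU  -- pair
[2] i4,i5  sub.ALU/ld.MEM  -- pair
[3] i6  st.MEM  -- no-port MEM/MEM
[4] i7  ld.MEM  -- WAW r1
[5] i8  sll.ALU  -- RAW r1
[6] i9,i10  ld.MEM/sll.ALU  -- pair
[7] i11,i12  or.ALU/mul.MUL  -- pair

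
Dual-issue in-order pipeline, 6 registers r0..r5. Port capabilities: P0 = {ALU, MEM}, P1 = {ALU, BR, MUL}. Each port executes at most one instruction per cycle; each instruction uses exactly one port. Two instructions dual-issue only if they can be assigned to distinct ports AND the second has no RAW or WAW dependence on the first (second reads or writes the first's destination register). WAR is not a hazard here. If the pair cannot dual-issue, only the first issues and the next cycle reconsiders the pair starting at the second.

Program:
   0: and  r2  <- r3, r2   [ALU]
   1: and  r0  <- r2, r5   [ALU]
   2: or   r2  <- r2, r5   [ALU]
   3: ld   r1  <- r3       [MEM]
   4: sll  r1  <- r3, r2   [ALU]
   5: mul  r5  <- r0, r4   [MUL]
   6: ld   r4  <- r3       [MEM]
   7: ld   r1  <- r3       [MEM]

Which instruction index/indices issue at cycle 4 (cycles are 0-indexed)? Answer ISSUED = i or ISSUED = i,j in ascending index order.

ISSUED = 6

#0 head=0: and i0 RAW r2
#1 head=1: and+or i1+i2 dual
#2 head=3: ld i3 WAW r1
#3 head=4: sll+mul i4+i5 dual
#4 head=6: ld i6 no-port MEM/MEM
#5 head=7: ld i7 tail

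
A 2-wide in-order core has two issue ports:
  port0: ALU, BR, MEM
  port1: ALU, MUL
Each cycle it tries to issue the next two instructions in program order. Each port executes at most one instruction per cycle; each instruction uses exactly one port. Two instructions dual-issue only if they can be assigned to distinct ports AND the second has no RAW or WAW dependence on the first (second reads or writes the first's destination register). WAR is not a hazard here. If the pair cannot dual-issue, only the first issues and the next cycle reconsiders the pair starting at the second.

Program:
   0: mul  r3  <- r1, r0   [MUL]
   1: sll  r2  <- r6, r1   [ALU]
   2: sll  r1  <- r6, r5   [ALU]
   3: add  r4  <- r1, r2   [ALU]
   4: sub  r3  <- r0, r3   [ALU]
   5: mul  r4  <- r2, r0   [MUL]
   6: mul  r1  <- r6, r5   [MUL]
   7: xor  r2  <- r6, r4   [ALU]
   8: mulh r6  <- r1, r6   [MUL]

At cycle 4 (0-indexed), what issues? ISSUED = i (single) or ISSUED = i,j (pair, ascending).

  cy0 -> i0/i1 (mul.MUL;sll.ALU) 2-wide
  cy1 -> i2 (sll.ALU) RAW r1
  cy2 -> i3/i4 (add.ALU;sub.ALU) 2-wide
  cy3 -> i5 (mul.MUL) no-port MUL/MUL
  cy4 -> i6/i7 (mul.MUL;xor.ALU) 2-wide
  cy5 -> i8 (mulh.MUL) tail

ISSUED = 6,7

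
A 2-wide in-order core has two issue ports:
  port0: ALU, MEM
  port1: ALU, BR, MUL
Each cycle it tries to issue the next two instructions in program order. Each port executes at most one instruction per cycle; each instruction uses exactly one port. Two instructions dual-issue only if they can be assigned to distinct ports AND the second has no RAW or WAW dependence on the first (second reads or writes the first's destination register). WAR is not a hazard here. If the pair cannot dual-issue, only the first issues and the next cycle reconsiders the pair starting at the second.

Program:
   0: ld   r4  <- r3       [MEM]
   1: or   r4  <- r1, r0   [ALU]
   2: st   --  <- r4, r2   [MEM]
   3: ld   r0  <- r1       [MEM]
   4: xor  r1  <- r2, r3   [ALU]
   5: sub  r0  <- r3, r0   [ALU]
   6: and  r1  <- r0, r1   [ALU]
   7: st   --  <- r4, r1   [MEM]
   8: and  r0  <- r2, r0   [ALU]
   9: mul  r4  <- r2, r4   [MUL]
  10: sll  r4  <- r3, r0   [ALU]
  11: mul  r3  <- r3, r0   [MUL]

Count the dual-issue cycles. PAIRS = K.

[0] i0  ld.MEM  -- WAW r4
[1] i1  or.ALU  -- RAW r4
[2] i2  st.MEM  -- no-port MEM/MEM
[3] i3,i4  ld.MEM xor.ALU  -- 2-wide
[4] i5  sub.ALU  -- RAW r0
[5] i6  and.ALU  -- RAW r1
[6] i7,i8  st.MEM and.ALU  -- 2-wide
[7] i9  mul.MUL  -- WAW r4
[8] i10,i11  sll.ALU mul.MUL  -- 2-wide

PAIRS = 3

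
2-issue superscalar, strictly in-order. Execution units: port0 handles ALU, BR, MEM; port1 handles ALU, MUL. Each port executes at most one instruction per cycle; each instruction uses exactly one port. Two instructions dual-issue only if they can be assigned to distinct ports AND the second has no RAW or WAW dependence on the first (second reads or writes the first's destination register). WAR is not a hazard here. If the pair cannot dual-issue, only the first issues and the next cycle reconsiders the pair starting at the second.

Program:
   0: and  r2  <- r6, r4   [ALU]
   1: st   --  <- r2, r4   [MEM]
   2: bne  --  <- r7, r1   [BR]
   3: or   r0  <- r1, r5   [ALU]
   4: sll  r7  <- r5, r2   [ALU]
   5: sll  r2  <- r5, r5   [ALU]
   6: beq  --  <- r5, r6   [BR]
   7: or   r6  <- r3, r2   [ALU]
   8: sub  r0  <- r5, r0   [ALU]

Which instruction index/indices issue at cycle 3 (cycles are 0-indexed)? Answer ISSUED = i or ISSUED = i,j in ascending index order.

ISSUED = 4,5

  cy0 -> i0 (and) RAW r2
  cy1 -> i1 (st) no-port MEM/BR
  cy2 -> i2+i3 (bne+or) dual
  cy3 -> i4+i5 (sll+sll) dual
  cy4 -> i6+i7 (beq+or) dual
  cy5 -> i8 (sub) tail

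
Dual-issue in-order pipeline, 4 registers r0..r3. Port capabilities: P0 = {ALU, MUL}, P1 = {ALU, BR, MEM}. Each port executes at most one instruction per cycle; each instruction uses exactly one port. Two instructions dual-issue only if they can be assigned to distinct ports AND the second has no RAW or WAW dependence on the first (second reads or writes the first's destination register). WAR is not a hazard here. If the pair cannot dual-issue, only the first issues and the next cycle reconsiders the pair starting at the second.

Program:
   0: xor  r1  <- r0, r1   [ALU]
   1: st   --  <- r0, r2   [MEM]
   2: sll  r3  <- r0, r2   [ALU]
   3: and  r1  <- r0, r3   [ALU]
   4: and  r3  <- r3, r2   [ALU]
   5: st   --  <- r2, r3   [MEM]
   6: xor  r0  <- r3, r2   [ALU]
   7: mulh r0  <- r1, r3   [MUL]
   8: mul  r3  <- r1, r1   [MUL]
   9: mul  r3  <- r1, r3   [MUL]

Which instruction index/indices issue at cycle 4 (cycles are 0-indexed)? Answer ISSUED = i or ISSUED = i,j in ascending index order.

#0 head=0: xor+st i0,i1 2-wide
#1 head=2: sll i2 RAW r3
#2 head=3: and+and i3,i4 2-wide
#3 head=5: st+xor i5,i6 2-wide
#4 head=7: mulh i7 no-port MUL/MUL
#5 head=8: mul i8 no-port MUL/MUL
#6 head=9: mul i9 tail

ISSUED = 7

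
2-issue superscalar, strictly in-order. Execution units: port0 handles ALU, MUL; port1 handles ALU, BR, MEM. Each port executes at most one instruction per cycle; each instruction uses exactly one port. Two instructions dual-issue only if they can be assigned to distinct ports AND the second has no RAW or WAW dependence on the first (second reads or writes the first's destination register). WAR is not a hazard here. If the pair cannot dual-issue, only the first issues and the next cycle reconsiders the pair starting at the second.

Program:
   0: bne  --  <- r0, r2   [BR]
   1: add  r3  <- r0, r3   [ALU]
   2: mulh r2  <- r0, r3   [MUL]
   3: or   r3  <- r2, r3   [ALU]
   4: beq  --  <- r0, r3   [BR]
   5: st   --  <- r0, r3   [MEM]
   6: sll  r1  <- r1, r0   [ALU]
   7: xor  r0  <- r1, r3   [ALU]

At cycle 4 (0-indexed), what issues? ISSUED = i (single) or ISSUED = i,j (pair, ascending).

ISSUED = 5,6

0. bne.BR/add.ALU @i0&i1  | 2-wide
1. mulh.MUL @i2  | RAW r2
2. or.ALU @i3  | RAW r3
3. beq.BR @i4  | no-port BR/MEM
4. st.MEM/sll.ALU @i5&i6  | 2-wide
5. xor.ALU @i7  | tail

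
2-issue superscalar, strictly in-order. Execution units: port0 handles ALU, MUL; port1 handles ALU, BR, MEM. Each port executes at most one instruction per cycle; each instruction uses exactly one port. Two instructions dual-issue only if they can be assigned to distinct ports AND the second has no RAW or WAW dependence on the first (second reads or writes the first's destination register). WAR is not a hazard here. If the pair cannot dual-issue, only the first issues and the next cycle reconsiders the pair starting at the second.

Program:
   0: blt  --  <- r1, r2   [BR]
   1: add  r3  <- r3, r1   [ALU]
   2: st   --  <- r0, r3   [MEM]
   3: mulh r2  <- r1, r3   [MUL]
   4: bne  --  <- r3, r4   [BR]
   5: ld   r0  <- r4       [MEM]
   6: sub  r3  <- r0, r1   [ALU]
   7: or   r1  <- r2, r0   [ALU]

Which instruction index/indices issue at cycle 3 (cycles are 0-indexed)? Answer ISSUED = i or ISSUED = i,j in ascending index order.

ISSUED = 5

0. blt.BR add.ALU @i0&i1  | dual
1. st.MEM mulh.MUL @i2&i3  | dual
2. bne.BR @i4  | no-port BR/MEM
3. ld.MEM @i5  | RAW r0
4. sub.ALU or.ALU @i6&i7  | dual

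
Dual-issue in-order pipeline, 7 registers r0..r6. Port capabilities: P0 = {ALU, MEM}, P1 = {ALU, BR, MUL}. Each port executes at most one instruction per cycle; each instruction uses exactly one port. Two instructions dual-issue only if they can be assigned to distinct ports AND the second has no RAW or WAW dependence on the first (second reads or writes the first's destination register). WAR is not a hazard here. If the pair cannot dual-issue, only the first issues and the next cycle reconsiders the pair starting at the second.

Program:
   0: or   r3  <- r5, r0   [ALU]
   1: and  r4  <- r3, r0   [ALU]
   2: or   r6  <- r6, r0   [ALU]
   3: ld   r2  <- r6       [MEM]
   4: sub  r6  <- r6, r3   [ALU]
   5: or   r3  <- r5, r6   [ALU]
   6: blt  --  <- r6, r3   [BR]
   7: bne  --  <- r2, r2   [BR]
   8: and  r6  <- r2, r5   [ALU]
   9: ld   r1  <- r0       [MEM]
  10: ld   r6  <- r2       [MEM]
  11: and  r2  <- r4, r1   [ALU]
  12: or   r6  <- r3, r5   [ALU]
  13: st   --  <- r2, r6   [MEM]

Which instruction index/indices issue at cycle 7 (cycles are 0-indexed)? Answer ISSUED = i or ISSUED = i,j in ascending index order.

  cy0 -> i0 (or.ALU) RAW r3
  cy1 -> i1/i2 (and.ALU;or.ALU) dual
  cy2 -> i3/i4 (ld.MEM;sub.ALU) dual
  cy3 -> i5 (or.ALU) RAW r3
  cy4 -> i6 (blt.BR) no-port BR/BR
  cy5 -> i7/i8 (bne.BR;and.ALU) dual
  cy6 -> i9 (ld.MEM) no-port MEM/MEM
  cy7 -> i10/i11 (ld.MEM;and.ALU) dual
  cy8 -> i12 (or.ALU) RAW r6
  cy9 -> i13 (st.MEM) tail

ISSUED = 10,11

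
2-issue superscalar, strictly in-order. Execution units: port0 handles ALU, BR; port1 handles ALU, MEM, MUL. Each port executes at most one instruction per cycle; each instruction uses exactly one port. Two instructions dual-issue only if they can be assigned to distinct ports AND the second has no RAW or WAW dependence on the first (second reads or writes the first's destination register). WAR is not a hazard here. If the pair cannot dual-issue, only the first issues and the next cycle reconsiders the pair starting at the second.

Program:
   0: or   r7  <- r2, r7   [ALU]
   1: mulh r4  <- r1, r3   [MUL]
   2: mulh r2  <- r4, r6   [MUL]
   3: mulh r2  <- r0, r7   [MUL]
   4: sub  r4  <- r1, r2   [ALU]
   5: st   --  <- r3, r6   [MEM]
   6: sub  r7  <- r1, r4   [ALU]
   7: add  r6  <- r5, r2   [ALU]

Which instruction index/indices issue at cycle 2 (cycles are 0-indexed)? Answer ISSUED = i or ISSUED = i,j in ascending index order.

ISSUED = 3

[0] i0/i1  or.ALU mulh.MUL  -- 2-wide
[1] i2  mulh.MUL  -- no-port MUL/MUL
[2] i3  mulh.MUL  -- RAW r2
[3] i4/i5  sub.ALU st.MEM  -- 2-wide
[4] i6/i7  sub.ALU add.ALU  -- 2-wide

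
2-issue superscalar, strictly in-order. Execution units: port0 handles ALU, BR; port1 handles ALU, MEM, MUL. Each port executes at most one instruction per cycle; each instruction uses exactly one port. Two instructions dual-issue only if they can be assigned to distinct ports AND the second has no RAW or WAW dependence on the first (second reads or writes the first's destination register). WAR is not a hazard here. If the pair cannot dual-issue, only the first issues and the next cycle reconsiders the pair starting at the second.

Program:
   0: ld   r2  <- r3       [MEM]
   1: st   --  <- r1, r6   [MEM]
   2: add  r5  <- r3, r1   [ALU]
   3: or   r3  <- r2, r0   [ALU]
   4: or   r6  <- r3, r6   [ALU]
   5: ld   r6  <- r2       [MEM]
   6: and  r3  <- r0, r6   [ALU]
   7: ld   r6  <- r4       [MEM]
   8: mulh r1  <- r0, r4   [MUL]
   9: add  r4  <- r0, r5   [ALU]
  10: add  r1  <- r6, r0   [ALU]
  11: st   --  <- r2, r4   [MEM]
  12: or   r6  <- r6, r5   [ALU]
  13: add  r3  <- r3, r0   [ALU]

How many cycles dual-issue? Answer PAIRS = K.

#0 head=0: ld.MEM i0 no-port MEM/MEM
#1 head=1: st.MEM+add.ALU i1+i2 2-wide
#2 head=3: or.ALU i3 RAW r3
#3 head=4: or.ALU i4 WAW r6
#4 head=5: ld.MEM i5 RAW r6
#5 head=6: and.ALU+ld.MEM i6+i7 2-wide
#6 head=8: mulh.MUL+add.ALU i8+i9 2-wide
#7 head=10: add.ALU+st.MEM i10+i11 2-wide
#8 head=12: or.ALU+add.ALU i12+i13 2-wide

PAIRS = 5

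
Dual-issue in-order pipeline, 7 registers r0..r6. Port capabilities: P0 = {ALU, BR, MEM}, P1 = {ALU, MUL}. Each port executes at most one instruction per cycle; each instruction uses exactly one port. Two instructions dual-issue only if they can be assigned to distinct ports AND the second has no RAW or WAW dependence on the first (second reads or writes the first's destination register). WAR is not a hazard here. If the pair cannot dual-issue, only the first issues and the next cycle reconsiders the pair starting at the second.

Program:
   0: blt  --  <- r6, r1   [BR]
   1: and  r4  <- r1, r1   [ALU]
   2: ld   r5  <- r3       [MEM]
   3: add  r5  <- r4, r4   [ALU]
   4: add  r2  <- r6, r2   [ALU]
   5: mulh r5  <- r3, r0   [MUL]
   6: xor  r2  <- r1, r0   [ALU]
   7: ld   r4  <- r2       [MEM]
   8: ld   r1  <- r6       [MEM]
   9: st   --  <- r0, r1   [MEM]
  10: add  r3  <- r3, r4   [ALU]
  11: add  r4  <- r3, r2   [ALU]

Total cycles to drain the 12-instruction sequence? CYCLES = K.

#0 head=0: blt+and i0/i1 pair
#1 head=2: ld i2 WAW r5
#2 head=3: add+add i3/i4 pair
#3 head=5: mulh+xor i5/i6 pair
#4 head=7: ld i7 no-port MEM/MEM
#5 head=8: ld i8 no-port MEM/MEM
#6 head=9: st+add i9/i10 pair
#7 head=11: add i11 tail

CYCLES = 8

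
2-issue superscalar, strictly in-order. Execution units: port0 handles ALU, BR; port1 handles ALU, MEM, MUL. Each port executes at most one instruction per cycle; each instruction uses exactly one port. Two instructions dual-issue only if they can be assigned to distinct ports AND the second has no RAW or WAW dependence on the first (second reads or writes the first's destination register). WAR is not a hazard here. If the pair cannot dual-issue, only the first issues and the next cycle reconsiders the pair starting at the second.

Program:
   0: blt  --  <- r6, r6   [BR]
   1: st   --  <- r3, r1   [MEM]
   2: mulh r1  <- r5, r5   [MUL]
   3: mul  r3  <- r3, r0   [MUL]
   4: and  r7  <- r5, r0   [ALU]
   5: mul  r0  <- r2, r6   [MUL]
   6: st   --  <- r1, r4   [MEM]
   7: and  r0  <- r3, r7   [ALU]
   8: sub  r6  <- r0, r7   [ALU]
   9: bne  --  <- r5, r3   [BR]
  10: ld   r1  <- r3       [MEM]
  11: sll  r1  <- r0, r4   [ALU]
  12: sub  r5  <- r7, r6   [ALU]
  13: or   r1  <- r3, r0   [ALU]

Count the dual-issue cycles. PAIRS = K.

0. blt+st @i0&i1  | dual
1. mulh @i2  | no-port MUL/MUL
2. mul+and @i3&i4  | dual
3. mul @i5  | no-port MUL/MEM
4. st+and @i6&i7  | dual
5. sub+bne @i8&i9  | dual
6. ld @i10  | WAW r1
7. sll+sub @i11&i12  | dual
8. or @i13  | tail

PAIRS = 5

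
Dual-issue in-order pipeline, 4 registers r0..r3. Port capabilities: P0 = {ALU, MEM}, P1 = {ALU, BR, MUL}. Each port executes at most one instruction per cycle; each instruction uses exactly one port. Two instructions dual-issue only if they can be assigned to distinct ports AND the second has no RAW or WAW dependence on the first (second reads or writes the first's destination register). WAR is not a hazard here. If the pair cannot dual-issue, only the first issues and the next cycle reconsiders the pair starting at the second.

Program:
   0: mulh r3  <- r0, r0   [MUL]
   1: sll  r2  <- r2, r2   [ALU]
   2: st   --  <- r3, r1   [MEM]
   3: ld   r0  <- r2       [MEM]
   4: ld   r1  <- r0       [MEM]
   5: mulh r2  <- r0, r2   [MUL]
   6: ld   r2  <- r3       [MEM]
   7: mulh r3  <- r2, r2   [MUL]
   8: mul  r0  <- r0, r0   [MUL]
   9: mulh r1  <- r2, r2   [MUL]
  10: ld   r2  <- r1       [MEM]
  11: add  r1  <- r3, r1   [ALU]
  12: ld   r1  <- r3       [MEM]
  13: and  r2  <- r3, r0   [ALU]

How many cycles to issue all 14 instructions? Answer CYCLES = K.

t=0 i0/i1:mulh.MUL;sll.ALU ; dual
t=1 i2:st.MEM ; no-port MEM/MEM
t=2 i3:ld.MEM ; no-port MEM/MEM
t=3 i4/i5:ld.MEM;mulh.MUL ; dual
t=4 i6:ld.MEM ; RAW r2
t=5 i7:mulh.MUL ; no-port MUL/MUL
t=6 i8:mul.MUL ; no-port MUL/MUL
t=7 i9:mulh.MUL ; RAW r1
t=8 i10/i11:ld.MEM;add.ALU ; dual
t=9 i12/i13:ld.MEM;and.ALU ; dual

CYCLES = 10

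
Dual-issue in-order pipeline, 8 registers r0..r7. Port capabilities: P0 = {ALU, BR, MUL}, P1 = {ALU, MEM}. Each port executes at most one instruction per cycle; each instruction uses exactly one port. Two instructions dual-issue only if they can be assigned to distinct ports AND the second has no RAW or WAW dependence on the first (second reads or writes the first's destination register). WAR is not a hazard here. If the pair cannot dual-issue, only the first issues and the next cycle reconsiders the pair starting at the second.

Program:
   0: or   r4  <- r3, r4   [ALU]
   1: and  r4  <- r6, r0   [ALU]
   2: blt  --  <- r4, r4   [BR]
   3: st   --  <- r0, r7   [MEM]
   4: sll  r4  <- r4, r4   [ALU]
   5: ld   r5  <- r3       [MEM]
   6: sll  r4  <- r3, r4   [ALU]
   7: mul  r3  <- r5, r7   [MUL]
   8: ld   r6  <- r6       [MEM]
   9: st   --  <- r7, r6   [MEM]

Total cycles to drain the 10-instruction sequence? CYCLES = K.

CYCLES = 7

[0] i0  or.ALU  -- WAW r4
[1] i1  and.ALU  -- RAW r4
[2] i2&i3  blt.BR/st.MEM  -- 2-wide
[3] i4&i5  sll.ALU/ld.MEM  -- 2-wide
[4] i6&i7  sll.ALU/mul.MUL  -- 2-wide
[5] i8  ld.MEM  -- no-port MEM/MEM
[6] i9  st.MEM  -- tail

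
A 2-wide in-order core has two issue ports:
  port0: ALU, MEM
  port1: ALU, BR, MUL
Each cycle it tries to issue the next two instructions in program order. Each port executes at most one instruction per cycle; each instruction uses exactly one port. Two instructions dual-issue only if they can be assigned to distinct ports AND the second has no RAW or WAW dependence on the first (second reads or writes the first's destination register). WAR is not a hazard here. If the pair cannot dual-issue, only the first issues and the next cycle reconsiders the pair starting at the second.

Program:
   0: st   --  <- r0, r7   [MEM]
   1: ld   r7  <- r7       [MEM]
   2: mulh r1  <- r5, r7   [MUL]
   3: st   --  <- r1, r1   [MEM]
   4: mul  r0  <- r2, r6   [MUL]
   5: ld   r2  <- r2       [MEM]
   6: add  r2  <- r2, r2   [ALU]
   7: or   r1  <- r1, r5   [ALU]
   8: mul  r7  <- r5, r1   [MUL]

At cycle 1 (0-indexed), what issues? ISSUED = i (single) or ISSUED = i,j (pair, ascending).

c0: i0 st.MEM  no-port MEM/MEM
c1: i1 ld.MEM  RAW r7
c2: i2 mulh.MUL  RAW r1
c3: i3/i4 st.MEM/mul.MUL  dual
c4: i5 ld.MEM  RAW+WAW r2
c5: i6/i7 add.ALU/or.ALU  dual
c6: i8 mul.MUL  tail

ISSUED = 1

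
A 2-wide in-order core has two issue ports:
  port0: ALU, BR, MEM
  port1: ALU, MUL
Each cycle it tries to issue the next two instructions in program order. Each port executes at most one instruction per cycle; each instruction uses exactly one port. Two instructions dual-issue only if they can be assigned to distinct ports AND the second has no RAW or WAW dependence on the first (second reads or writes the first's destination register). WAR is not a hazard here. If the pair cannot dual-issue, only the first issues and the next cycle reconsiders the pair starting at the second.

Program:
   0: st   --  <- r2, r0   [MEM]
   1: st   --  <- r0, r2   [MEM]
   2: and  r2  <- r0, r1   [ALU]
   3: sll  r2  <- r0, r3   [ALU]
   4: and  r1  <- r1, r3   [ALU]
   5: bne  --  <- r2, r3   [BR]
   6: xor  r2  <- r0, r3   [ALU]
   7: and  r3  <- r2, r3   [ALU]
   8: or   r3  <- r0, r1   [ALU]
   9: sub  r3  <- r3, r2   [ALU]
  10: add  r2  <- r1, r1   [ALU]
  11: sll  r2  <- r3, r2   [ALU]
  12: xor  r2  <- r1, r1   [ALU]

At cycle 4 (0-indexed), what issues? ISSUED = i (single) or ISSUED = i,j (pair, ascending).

t=0 i0:st ; no-port MEM/MEM
t=1 i1/i2:st;and ; dual
t=2 i3/i4:sll;and ; dual
t=3 i5/i6:bne;xor ; dual
t=4 i7:and ; WAW r3
t=5 i8:or ; RAW+WAW r3
t=6 i9/i10:sub;add ; dual
t=7 i11:sll ; WAW r2
t=8 i12:xor ; tail

ISSUED = 7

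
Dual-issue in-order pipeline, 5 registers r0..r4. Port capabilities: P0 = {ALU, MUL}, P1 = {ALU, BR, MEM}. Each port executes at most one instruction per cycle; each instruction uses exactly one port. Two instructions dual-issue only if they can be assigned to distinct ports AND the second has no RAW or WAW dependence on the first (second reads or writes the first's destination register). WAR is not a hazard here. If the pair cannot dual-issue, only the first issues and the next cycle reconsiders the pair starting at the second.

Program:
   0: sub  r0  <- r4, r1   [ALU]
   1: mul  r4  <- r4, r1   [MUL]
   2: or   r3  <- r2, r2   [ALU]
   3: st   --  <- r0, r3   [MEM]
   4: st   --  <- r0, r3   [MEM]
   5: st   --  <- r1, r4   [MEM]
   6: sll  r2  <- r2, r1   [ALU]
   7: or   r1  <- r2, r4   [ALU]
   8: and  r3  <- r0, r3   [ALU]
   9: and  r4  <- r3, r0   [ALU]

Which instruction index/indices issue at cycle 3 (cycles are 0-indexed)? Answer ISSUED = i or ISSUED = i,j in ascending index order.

ISSUED = 4

0. sub.ALU;mul.MUL @i0/i1  | 2-wide
1. or.ALU @i2  | RAW r3
2. st.MEM @i3  | no-port MEM/MEM
3. st.MEM @i4  | no-port MEM/MEM
4. st.MEM;sll.ALU @i5/i6  | 2-wide
5. or.ALU;and.ALU @i7/i8  | 2-wide
6. and.ALU @i9  | tail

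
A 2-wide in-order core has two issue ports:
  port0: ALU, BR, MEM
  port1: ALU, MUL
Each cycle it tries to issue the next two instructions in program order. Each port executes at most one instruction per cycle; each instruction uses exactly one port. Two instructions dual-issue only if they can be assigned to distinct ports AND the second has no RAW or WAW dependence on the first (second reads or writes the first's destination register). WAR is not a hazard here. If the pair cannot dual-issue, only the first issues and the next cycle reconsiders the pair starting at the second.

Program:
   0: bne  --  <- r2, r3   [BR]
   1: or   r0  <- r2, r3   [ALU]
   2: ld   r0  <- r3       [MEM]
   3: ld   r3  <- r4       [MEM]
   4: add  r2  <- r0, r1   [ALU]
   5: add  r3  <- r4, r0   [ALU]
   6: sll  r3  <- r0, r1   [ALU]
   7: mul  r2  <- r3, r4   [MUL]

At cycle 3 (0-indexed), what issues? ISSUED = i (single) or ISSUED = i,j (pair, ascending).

[0] i0/i1  bne.BR;or.ALU  -- pair
[1] i2  ld.MEM  -- no-port MEM/MEM
[2] i3/i4  ld.MEM;add.ALU  -- pair
[3] i5  add.ALU  -- WAW r3
[4] i6  sll.ALU  -- RAW r3
[5] i7  mul.MUL  -- tail

ISSUED = 5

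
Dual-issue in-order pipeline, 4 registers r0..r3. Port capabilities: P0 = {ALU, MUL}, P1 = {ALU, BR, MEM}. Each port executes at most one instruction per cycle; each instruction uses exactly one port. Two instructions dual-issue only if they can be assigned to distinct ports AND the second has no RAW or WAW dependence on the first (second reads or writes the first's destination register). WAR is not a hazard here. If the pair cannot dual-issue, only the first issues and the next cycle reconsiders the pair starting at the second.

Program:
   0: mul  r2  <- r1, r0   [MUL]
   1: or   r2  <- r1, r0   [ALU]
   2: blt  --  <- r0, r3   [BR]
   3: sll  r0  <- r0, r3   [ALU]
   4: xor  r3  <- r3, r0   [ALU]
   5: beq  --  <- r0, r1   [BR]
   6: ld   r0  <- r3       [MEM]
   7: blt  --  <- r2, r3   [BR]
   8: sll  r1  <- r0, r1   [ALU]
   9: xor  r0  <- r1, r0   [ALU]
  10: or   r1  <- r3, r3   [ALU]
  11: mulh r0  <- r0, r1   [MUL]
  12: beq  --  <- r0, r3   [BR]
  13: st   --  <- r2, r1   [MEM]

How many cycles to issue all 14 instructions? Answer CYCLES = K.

0. mul.MUL @i0  | WAW r2
1. or.ALU blt.BR @i1&i2  | pair
2. sll.ALU @i3  | RAW r0
3. xor.ALU beq.BR @i4&i5  | pair
4. ld.MEM @i6  | no-port MEM/BR
5. blt.BR sll.ALU @i7&i8  | pair
6. xor.ALU or.ALU @i9&i10  | pair
7. mulh.MUL @i11  | RAW r0
8. beq.BR @i12  | no-port BR/MEM
9. st.MEM @i13  | tail

CYCLES = 10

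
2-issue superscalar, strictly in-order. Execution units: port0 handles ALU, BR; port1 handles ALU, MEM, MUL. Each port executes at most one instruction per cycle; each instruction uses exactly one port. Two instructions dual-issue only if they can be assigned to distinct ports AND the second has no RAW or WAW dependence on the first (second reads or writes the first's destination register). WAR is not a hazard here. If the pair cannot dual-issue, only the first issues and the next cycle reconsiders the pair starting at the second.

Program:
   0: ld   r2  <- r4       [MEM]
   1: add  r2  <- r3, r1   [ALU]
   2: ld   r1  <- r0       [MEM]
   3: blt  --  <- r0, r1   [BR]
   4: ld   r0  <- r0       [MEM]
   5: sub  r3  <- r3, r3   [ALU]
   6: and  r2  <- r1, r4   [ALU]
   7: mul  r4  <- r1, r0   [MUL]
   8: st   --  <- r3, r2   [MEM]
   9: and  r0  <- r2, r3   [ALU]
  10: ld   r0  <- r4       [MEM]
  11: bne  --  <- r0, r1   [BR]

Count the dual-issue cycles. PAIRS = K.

#0 head=0: ld i0 WAW r2
#1 head=1: add/ld i1+i2 2-wide
#2 head=3: blt/ld i3+i4 2-wide
#3 head=5: sub/and i5+i6 2-wide
#4 head=7: mul i7 no-port MUL/MEM
#5 head=8: st/and i8+i9 2-wide
#6 head=10: ld i10 RAW r0
#7 head=11: bne i11 tail

PAIRS = 4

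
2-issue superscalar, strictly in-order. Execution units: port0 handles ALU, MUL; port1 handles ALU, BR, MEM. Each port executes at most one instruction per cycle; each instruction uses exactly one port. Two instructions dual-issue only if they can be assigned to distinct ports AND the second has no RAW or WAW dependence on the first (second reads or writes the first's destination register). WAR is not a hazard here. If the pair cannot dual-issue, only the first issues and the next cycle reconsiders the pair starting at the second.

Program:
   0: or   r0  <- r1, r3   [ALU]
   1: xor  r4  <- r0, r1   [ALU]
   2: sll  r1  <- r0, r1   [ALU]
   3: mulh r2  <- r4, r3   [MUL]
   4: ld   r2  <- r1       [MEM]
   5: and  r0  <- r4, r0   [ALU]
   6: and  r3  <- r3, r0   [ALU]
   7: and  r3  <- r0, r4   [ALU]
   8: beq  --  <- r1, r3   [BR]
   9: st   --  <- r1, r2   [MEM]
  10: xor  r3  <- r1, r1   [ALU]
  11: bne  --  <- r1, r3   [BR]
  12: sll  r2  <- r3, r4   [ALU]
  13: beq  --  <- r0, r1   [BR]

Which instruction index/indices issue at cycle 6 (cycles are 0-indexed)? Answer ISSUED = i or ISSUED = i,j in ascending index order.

#0 head=0: or i0 RAW r0
#1 head=1: xor sll i1+i2 pair
#2 head=3: mulh i3 WAW r2
#3 head=4: ld and i4+i5 pair
#4 head=6: and i6 WAW r3
#5 head=7: and i7 RAW r3
#6 head=8: beq i8 no-port BR/MEM
#7 head=9: st xor i9+i10 pair
#8 head=11: bne sll i11+i12 pair
#9 head=13: beq i13 tail

ISSUED = 8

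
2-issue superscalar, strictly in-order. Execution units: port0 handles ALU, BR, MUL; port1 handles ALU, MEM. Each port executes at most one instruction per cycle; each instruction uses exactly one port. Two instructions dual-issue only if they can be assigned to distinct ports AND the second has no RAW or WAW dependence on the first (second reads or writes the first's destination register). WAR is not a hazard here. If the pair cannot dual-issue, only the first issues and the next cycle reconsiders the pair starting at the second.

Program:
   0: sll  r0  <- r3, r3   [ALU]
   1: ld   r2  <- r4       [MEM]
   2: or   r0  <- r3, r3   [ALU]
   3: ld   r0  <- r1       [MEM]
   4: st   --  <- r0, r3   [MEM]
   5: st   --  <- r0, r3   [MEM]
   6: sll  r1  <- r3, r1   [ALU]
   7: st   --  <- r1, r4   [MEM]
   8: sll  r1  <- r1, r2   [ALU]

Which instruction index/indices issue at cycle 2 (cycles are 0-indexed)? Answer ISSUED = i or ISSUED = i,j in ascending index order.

c0: i0,i1 sll ld  dual
c1: i2 or  WAW r0
c2: i3 ld  no-port MEM/MEM
c3: i4 st  no-port MEM/MEM
c4: i5,i6 st sll  dual
c5: i7,i8 st sll  dual

ISSUED = 3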